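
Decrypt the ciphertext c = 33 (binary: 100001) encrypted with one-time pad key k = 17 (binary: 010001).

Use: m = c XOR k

Step 1: XOR ciphertext with key:
  Ciphertext: 100001
  Key:        010001
  XOR:        110000
Step 2: Plaintext = 110000 = 48 in decimal.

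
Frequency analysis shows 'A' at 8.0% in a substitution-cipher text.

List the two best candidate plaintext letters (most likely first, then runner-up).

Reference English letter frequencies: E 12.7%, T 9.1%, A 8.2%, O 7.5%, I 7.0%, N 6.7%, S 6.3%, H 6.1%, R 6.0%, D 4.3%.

Step 1: Observed frequency of 'A' is 8.0%.
Step 2: Compute distances to each reference frequency and sort:
  A (8.2%): difference = 0.2% <-- BEST
  O (7.5%): difference = 0.5% <-- RUNNER-UP
  I (7.0%): difference = 1.0%
  T (9.1%): difference = 1.1%
  N (6.7%): difference = 1.3%
Step 3: Most likely is 'A' (8.2%, diff 0.2%); second most likely is 'O' (7.5%, diff 0.5%).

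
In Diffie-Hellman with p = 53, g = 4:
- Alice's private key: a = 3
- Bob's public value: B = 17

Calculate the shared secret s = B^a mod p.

Step 1: s = B^a mod p = 17^3 mod 53.
  17^1 mod 53 = 17
  17^2 mod 53 = (17 * 17) mod 53 = 24
  17^3 mod 53 = (24 * 17) mod 53 = 37
Result: shared secret = 37.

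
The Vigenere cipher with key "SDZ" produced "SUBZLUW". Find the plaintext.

Step 1: Extend key: SDZSDZS
Step 2: Decrypt each letter (c - k) mod 26:
  S(18) - S(18) = (18-18) mod 26 = 0 = A
  U(20) - D(3) = (20-3) mod 26 = 17 = R
  B(1) - Z(25) = (1-25) mod 26 = 2 = C
  Z(25) - S(18) = (25-18) mod 26 = 7 = H
  L(11) - D(3) = (11-3) mod 26 = 8 = I
  U(20) - Z(25) = (20-25) mod 26 = 21 = V
  W(22) - S(18) = (22-18) mod 26 = 4 = E
Plaintext: ARCHIVE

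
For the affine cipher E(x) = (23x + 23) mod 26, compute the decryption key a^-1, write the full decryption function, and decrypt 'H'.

Step 1: Find a^-1, the modular inverse of 23 mod 26.
Step 2: We need 23 * a^-1 = 1 (mod 26).
Step 3: 23 * 17 = 391 = 15 * 26 + 1, so a^-1 = 17.
Step 4: D(y) = 17(y - 23) mod 26.
Step 5: Apply to 'H' (y = 7): D(7) = 17 * (7 - 23) mod 26 = 17 * -16 mod 26 = 14 -> 'O'.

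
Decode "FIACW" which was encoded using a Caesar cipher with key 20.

Step 1: Reverse the shift by subtracting 20 from each letter position.
  F (position 5) -> position (5-20) mod 26 = 11 -> L
  I (position 8) -> position (8-20) mod 26 = 14 -> O
  A (position 0) -> position (0-20) mod 26 = 6 -> G
  C (position 2) -> position (2-20) mod 26 = 8 -> I
  W (position 22) -> position (22-20) mod 26 = 2 -> C
Decrypted message: LOGIC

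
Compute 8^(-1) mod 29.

Step 1: We need x such that 8 * x = 1 (mod 29).
Step 2: Using the extended Euclidean algorithm or trial:
  8 * 11 = 88 = 3 * 29 + 1.
Step 3: Since 88 mod 29 = 1, the inverse is x = 11.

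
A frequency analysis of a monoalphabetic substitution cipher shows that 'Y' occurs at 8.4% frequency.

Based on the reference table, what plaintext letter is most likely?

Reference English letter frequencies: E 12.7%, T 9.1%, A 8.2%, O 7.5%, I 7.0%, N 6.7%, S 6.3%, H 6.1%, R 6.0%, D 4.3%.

Step 1: The observed frequency is 8.4%.
Step 2: Compare with English frequencies:
  E: 12.7% (difference: 4.3%)
  T: 9.1% (difference: 0.7%)
  A: 8.2% (difference: 0.2%) <-- closest
  O: 7.5% (difference: 0.9%)
  I: 7.0% (difference: 1.4%)
  N: 6.7% (difference: 1.7%)
  S: 6.3% (difference: 2.1%)
  H: 6.1% (difference: 2.3%)
  R: 6.0% (difference: 2.4%)
  D: 4.3% (difference: 4.1%)
Step 3: 'Y' most likely represents 'A' (frequency 8.2%).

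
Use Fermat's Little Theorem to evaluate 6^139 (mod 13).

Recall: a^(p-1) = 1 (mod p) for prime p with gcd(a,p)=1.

Step 1: Since 13 is prime, by Fermat's Little Theorem: 6^12 = 1 (mod 13).
Step 2: Reduce exponent: 139 mod 12 = 7.
Step 3: So 6^139 = 6^7 (mod 13).
Step 4: 6^7 mod 13 = 7.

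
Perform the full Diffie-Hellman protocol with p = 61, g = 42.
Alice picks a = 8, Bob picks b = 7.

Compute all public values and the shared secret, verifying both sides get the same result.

Step 1: A = g^a mod p = 42^8 mod 61 = 15.
Step 2: B = g^b mod p = 42^7 mod 61 = 57.
Step 3: Alice computes s = B^a mod p = 57^8 mod 61 = 22.
Step 4: Bob computes s = A^b mod p = 15^7 mod 61 = 22.
Both sides agree: shared secret = 22.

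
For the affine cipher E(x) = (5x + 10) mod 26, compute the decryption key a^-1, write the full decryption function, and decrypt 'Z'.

Step 1: Find a^-1, the modular inverse of 5 mod 26.
Step 2: We need 5 * a^-1 = 1 (mod 26).
Step 3: 5 * 21 = 105 = 4 * 26 + 1, so a^-1 = 21.
Step 4: D(y) = 21(y - 10) mod 26.
Step 5: Apply to 'Z' (y = 25): D(25) = 21 * (25 - 10) mod 26 = 21 * 15 mod 26 = 3 -> 'D'.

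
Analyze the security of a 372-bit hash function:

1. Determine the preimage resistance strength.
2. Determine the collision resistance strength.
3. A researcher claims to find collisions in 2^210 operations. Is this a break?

Step 1: Preimage resistance requires brute-force of 2^372 operations.
Step 2: Collision resistance (birthday bound) = 2^(372/2) = 2^186.
Step 3: The claimed attack costs 2^210 operations.
Step 4: Since 2^210 >= 2^186, the claimed attack is no faster than the generic birthday attack, so this does not break collision resistance.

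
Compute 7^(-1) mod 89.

Step 1: We need x such that 7 * x = 1 (mod 89).
Step 2: Using the extended Euclidean algorithm or trial:
  7 * 51 = 357 = 4 * 89 + 1.
Step 3: Since 357 mod 89 = 1, the inverse is x = 51.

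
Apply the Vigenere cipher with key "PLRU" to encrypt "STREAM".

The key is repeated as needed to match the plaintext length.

Step 1: Repeat key to match plaintext length:
  Plaintext: STREAM
  Key:       PLRUPL
Step 2: Encrypt each letter:
  S(18) + P(15) = (18+15) mod 26 = 7 = H
  T(19) + L(11) = (19+11) mod 26 = 4 = E
  R(17) + R(17) = (17+17) mod 26 = 8 = I
  E(4) + U(20) = (4+20) mod 26 = 24 = Y
  A(0) + P(15) = (0+15) mod 26 = 15 = P
  M(12) + L(11) = (12+11) mod 26 = 23 = X
Ciphertext: HEIYPX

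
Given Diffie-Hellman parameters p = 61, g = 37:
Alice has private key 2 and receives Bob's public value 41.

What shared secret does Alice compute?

Step 1: s = B^a mod p = 41^2 mod 61.
  41^1 mod 61 = 41
  41^2 mod 61 = (41 * 41) mod 61 = 34
Result: shared secret = 34.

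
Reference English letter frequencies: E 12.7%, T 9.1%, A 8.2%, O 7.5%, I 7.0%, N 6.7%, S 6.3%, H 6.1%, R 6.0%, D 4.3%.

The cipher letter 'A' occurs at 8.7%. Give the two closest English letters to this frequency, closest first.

Step 1: Observed frequency of 'A' is 8.7%.
Step 2: Compute distances to each reference frequency and sort:
  T (9.1%): difference = 0.4% <-- BEST
  A (8.2%): difference = 0.5% <-- RUNNER-UP
  O (7.5%): difference = 1.2%
  I (7.0%): difference = 1.7%
  N (6.7%): difference = 2.0%
Step 3: Most likely is 'T' (9.1%, diff 0.4%); second most likely is 'A' (8.2%, diff 0.5%).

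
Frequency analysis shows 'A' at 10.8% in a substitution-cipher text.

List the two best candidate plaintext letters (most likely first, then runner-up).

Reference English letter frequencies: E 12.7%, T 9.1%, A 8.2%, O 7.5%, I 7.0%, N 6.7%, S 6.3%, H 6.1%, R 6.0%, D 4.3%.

Step 1: Observed frequency of 'A' is 10.8%.
Step 2: Compute distances to each reference frequency and sort:
  T (9.1%): difference = 1.7% <-- BEST
  E (12.7%): difference = 1.9% <-- RUNNER-UP
  A (8.2%): difference = 2.6%
  O (7.5%): difference = 3.3%
  I (7.0%): difference = 3.8%
Step 3: Most likely is 'T' (9.1%, diff 1.7%); second most likely is 'E' (12.7%, diff 1.9%).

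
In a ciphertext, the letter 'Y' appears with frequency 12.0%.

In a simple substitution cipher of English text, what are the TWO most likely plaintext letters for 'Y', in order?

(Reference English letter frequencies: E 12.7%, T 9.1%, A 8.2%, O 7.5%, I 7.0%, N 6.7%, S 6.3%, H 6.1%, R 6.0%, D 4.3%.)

Step 1: Observed frequency of 'Y' is 12.0%.
Step 2: Compute distances to each reference frequency and sort:
  E (12.7%): difference = 0.7% <-- BEST
  T (9.1%): difference = 2.9% <-- RUNNER-UP
  A (8.2%): difference = 3.8%
  O (7.5%): difference = 4.5%
  I (7.0%): difference = 5.0%
Step 3: Most likely is 'E' (12.7%, diff 0.7%); second most likely is 'T' (9.1%, diff 2.9%).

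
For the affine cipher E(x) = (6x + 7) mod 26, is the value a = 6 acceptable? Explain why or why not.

Step 1: Compute gcd(6, 26).
Step 2: gcd(6, 26) = 2.
Since gcd = 2 != 1, 6 shares a common factor with 26, so it cannot be used.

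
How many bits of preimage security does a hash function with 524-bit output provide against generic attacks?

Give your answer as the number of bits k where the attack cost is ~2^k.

Step 1: The hash has a 524-bit output.
Step 2: Preimage resistance means: given a digest h(x), it should be infeasible to find any input that hashes to it.
With a 524-bit output there are 2^524 possible digests, so a generic brute-force preimage search costs about 2^524 evaluations.
Step 3: Security level = 524 bits.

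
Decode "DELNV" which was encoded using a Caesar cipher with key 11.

Step 1: Reverse the shift by subtracting 11 from each letter position.
  D (position 3) -> position (3-11) mod 26 = 18 -> S
  E (position 4) -> position (4-11) mod 26 = 19 -> T
  L (position 11) -> position (11-11) mod 26 = 0 -> A
  N (position 13) -> position (13-11) mod 26 = 2 -> C
  V (position 21) -> position (21-11) mod 26 = 10 -> K
Decrypted message: STACK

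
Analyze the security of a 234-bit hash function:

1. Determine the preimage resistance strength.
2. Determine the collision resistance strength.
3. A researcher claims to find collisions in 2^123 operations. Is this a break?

Step 1: Preimage resistance requires brute-force of 2^234 operations.
Step 2: Collision resistance (birthday bound) = 2^(234/2) = 2^117.
Step 3: The claimed attack costs 2^123 operations.
Step 4: Since 2^123 >= 2^117, the claimed attack is no faster than the generic birthday attack, so this does not break collision resistance.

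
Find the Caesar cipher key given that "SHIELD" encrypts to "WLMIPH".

Step 1: Compare first letters: S (position 18) -> W (position 22).
Step 2: Shift = (22 - 18) mod 26 = 4.
The shift value is 4.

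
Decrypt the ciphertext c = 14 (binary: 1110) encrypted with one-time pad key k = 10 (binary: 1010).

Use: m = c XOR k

Step 1: XOR ciphertext with key:
  Ciphertext: 1110
  Key:        1010
  XOR:        0100
Step 2: Plaintext = 0100 = 4 in decimal.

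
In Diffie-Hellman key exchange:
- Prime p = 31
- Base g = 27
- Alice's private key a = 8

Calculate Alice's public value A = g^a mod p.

Step 1: A = g^a mod p = 27^8 mod 31.
  27^1 mod 31 = 27
  27^2 mod 31 = (27 * 27) mod 31 = 16
  27^3 mod 31 = (16 * 27) mod 31 = 29
  27^4 mod 31 = (29 * 27) mod 31 = 8
  27^5 mod 31 = (8 * 27) mod 31 = 30
  27^6 mod 31 = (30 * 27) mod 31 = 4
  27^7 mod 31 = (4 * 27) mod 31 = 15
  27^8 mod 31 = (15 * 27) mod 31 = 2
Result: A = 2.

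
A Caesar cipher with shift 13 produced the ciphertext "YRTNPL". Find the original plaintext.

Step 1: Reverse the shift by subtracting 13 from each letter position.
  Y (position 24) -> position (24-13) mod 26 = 11 -> L
  R (position 17) -> position (17-13) mod 26 = 4 -> E
  T (position 19) -> position (19-13) mod 26 = 6 -> G
  N (position 13) -> position (13-13) mod 26 = 0 -> A
  P (position 15) -> position (15-13) mod 26 = 2 -> C
  L (position 11) -> position (11-13) mod 26 = 24 -> Y
Decrypted message: LEGACY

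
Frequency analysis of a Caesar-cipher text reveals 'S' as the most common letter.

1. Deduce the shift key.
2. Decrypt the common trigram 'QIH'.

Step 1: In English, 'E' is the most frequent letter (12.7%).
Step 2: The most frequent ciphertext letter is 'S' (position 18).
Step 3: Shift = (18 - 4) mod 26 = 14.
Step 4: Decrypt 'QIH' by shifting back 14:
  Q -> C
  I -> U
  H -> T
Step 5: 'QIH' decrypts to 'CUT'.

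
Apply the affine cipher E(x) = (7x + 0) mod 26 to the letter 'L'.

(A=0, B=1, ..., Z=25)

Step 1: Convert 'L' to number: x = 11.
Step 2: E(11) = (7 * 11 + 0) mod 26 = 77 mod 26 = 25.
Step 3: Convert 25 back to letter: Z.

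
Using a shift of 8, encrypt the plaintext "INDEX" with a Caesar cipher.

Step 1: For each letter, shift forward by 8 positions (mod 26).
  I (position 8) -> position (8+8) mod 26 = 16 -> Q
  N (position 13) -> position (13+8) mod 26 = 21 -> V
  D (position 3) -> position (3+8) mod 26 = 11 -> L
  E (position 4) -> position (4+8) mod 26 = 12 -> M
  X (position 23) -> position (23+8) mod 26 = 5 -> F
Result: QVLMF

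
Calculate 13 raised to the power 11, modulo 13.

Step 1: Compute 13^11 mod 13 step by step, reducing modulo 13 at each step.
  13^1 mod 13 = 0
  13^2 mod 13 = (0 * 13) mod 13 = 0
  13^3 mod 13 = (0 * 13) mod 13 = 0
  13^4 mod 13 = (0 * 13) mod 13 = 0
  13^5 mod 13 = (0 * 13) mod 13 = 0
  13^6 mod 13 = (0 * 13) mod 13 = 0
  13^7 mod 13 = (0 * 13) mod 13 = 0
  13^8 mod 13 = (0 * 13) mod 13 = 0
  13^9 mod 13 = (0 * 13) mod 13 = 0
  13^10 mod 13 = (0 * 13) mod 13 = 0
  13^11 mod 13 = (0 * 13) mod 13 = 0
Step 2: Result = 0.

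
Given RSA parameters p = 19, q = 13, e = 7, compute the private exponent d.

Step 1: n = 19 * 13 = 247.
Step 2: phi(n) = 18 * 12 = 216.
Step 3: Find d such that 7 * d = 1 (mod 216).
Step 4: d = 7^(-1) mod 216 = 31.
Verification: 7 * 31 = 217 = 1 * 216 + 1.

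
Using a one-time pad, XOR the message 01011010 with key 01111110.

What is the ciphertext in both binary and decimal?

Step 1: Write out the XOR operation bit by bit:
  Message: 01011010
  Key:     01111110
  XOR:     00100100
Step 2: Convert to decimal: 00100100 = 36.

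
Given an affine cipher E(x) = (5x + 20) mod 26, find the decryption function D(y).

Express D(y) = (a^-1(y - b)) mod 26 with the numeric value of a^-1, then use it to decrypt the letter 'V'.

Step 1: Find a^-1, the modular inverse of 5 mod 26.
Step 2: We need 5 * a^-1 = 1 (mod 26).
Step 3: 5 * 21 = 105 = 4 * 26 + 1, so a^-1 = 21.
Step 4: D(y) = 21(y - 20) mod 26.
Step 5: Apply to 'V' (y = 21): D(21) = 21 * (21 - 20) mod 26 = 21 * 1 mod 26 = 21 -> 'V'.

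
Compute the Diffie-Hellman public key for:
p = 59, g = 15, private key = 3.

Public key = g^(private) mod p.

Step 1: A = g^a mod p = 15^3 mod 59.
  15^1 mod 59 = 15
  15^2 mod 59 = (15 * 15) mod 59 = 48
  15^3 mod 59 = (48 * 15) mod 59 = 12
Result: A = 12.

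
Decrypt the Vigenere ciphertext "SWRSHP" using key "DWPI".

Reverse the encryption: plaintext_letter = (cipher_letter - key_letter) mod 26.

Step 1: Extend key: DWPIDW
Step 2: Decrypt each letter (c - k) mod 26:
  S(18) - D(3) = (18-3) mod 26 = 15 = P
  W(22) - W(22) = (22-22) mod 26 = 0 = A
  R(17) - P(15) = (17-15) mod 26 = 2 = C
  S(18) - I(8) = (18-8) mod 26 = 10 = K
  H(7) - D(3) = (7-3) mod 26 = 4 = E
  P(15) - W(22) = (15-22) mod 26 = 19 = T
Plaintext: PACKET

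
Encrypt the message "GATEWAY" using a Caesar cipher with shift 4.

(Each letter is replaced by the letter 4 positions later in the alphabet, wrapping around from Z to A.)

Step 1: For each letter, shift forward by 4 positions (mod 26).
  G (position 6) -> position (6+4) mod 26 = 10 -> K
  A (position 0) -> position (0+4) mod 26 = 4 -> E
  T (position 19) -> position (19+4) mod 26 = 23 -> X
  E (position 4) -> position (4+4) mod 26 = 8 -> I
  W (position 22) -> position (22+4) mod 26 = 0 -> A
  A (position 0) -> position (0+4) mod 26 = 4 -> E
  Y (position 24) -> position (24+4) mod 26 = 2 -> C
Result: KEXIAEC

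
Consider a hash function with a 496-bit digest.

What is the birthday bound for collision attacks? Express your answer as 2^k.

Step 1: The birthday paradox gives collision probability ~50% after sqrt(2^n) = 2^(n/2) hashes.
Step 2: For 496-bit output: 2^(496/2) = 2^248.
Step 3: Approximately 2^248 hash computations needed.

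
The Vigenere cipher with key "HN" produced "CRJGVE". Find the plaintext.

Step 1: Extend key: HNHNHN
Step 2: Decrypt each letter (c - k) mod 26:
  C(2) - H(7) = (2-7) mod 26 = 21 = V
  R(17) - N(13) = (17-13) mod 26 = 4 = E
  J(9) - H(7) = (9-7) mod 26 = 2 = C
  G(6) - N(13) = (6-13) mod 26 = 19 = T
  V(21) - H(7) = (21-7) mod 26 = 14 = O
  E(4) - N(13) = (4-13) mod 26 = 17 = R
Plaintext: VECTOR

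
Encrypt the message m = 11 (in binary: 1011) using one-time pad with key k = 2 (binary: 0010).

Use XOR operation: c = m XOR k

Step 1: Write out the XOR operation bit by bit:
  Message: 1011
  Key:     0010
  XOR:     1001
Step 2: Convert to decimal: 1001 = 9.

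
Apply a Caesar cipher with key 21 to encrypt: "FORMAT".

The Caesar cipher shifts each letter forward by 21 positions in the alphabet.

Step 1: For each letter, shift forward by 21 positions (mod 26).
  F (position 5) -> position (5+21) mod 26 = 0 -> A
  O (position 14) -> position (14+21) mod 26 = 9 -> J
  R (position 17) -> position (17+21) mod 26 = 12 -> M
  M (position 12) -> position (12+21) mod 26 = 7 -> H
  A (position 0) -> position (0+21) mod 26 = 21 -> V
  T (position 19) -> position (19+21) mod 26 = 14 -> O
Result: AJMHVO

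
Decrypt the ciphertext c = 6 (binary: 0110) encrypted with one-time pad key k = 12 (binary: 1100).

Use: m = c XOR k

Step 1: XOR ciphertext with key:
  Ciphertext: 0110
  Key:        1100
  XOR:        1010
Step 2: Plaintext = 1010 = 10 in decimal.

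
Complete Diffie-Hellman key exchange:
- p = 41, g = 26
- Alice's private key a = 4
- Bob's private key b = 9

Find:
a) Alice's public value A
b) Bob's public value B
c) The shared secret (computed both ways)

Step 1: A = g^a mod p = 26^4 mod 41 = 31.
Step 2: B = g^b mod p = 26^9 mod 41 = 17.
Step 3: Alice computes s = B^a mod p = 17^4 mod 41 = 4.
Step 4: Bob computes s = A^b mod p = 31^9 mod 41 = 4.
Both sides agree: shared secret = 4.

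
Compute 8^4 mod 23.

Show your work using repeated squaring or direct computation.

Step 1: Compute 8^4 mod 23 step by step, reducing modulo 23 at each step.
  8^1 mod 23 = 8
  8^2 mod 23 = (8 * 8) mod 23 = 18
  8^3 mod 23 = (18 * 8) mod 23 = 6
  8^4 mod 23 = (6 * 8) mod 23 = 2
Step 2: Result = 2.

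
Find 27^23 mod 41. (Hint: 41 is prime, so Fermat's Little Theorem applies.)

Step 1: Since 41 is prime, by Fermat's Little Theorem: 27^40 = 1 (mod 41).
Step 2: Reduce exponent: 23 mod 40 = 23.
Step 3: So 27^23 = 27^23 (mod 41).
Step 4: 27^23 mod 41 = 38.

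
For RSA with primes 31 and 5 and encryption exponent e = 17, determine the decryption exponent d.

Step 1: n = 31 * 5 = 155.
Step 2: phi(n) = 30 * 4 = 120.
Step 3: Find d such that 17 * d = 1 (mod 120).
Step 4: d = 17^(-1) mod 120 = 113.
Verification: 17 * 113 = 1921 = 16 * 120 + 1.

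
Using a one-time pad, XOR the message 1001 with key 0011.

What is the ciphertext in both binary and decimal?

Step 1: Write out the XOR operation bit by bit:
  Message: 1001
  Key:     0011
  XOR:     1010
Step 2: Convert to decimal: 1010 = 10.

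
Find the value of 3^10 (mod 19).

Step 1: Compute 3^10 mod 19 step by step, reducing modulo 19 at each step.
  3^1 mod 19 = 3
  3^2 mod 19 = (3 * 3) mod 19 = 9
  3^3 mod 19 = (9 * 3) mod 19 = 8
  3^4 mod 19 = (8 * 3) mod 19 = 5
  3^5 mod 19 = (5 * 3) mod 19 = 15
  3^6 mod 19 = (15 * 3) mod 19 = 7
  3^7 mod 19 = (7 * 3) mod 19 = 2
  3^8 mod 19 = (2 * 3) mod 19 = 6
  3^9 mod 19 = (6 * 3) mod 19 = 18
  3^10 mod 19 = (18 * 3) mod 19 = 16
Step 2: Result = 16.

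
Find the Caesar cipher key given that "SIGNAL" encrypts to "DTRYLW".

Step 1: Compare first letters: S (position 18) -> D (position 3).
Step 2: Shift = (3 - 18) mod 26 = 11.
The shift value is 11.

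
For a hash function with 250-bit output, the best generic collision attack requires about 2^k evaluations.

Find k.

Step 1: The hash has a 250-bit output.
Step 2: Collision resistance means it should be infeasible to find any x != y with h(x) = h(y).
By the birthday bound, a generic collision search succeeds after about sqrt(2^250) = 2^(250/2) = 2^125 evaluations.
Step 3: Security level = 125 bits.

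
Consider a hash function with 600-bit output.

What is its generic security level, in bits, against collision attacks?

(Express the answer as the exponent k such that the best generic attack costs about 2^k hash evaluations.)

Step 1: The hash has a 600-bit output.
Step 2: Collision resistance means it should be infeasible to find any x != y with h(x) = h(y).
By the birthday bound, a generic collision search succeeds after about sqrt(2^600) = 2^(600/2) = 2^300 evaluations.
Step 3: Security level = 300 bits.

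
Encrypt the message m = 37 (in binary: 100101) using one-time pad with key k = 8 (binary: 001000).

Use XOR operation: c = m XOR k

Step 1: Write out the XOR operation bit by bit:
  Message: 100101
  Key:     001000
  XOR:     101101
Step 2: Convert to decimal: 101101 = 45.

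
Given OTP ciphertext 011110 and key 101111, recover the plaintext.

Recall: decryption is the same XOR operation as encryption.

Step 1: XOR ciphertext with key:
  Ciphertext: 011110
  Key:        101111
  XOR:        110001
Step 2: Plaintext = 110001 = 49 in decimal.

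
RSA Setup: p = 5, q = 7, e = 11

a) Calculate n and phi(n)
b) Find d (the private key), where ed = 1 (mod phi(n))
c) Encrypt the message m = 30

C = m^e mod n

Step 1: n = 5 * 7 = 35.
Step 2: phi(n) = (5-1)(7-1) = 4 * 6 = 24.
Step 3: Find d = 11^(-1) mod 24 = 11.
  Verify: 11 * 11 = 121 = 1 (mod 24).
Step 4: C = 30^11 mod 35 = 25.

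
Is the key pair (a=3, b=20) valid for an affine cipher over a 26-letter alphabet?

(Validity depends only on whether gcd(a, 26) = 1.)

Step 1: Compute gcd(3, 26).
Step 2: gcd(3, 26) = 1.
Since gcd = 1, 3 is coprime with 26, so it is a valid key.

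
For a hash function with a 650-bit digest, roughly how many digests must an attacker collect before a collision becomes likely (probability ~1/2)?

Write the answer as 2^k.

Step 1: The birthday paradox gives collision probability ~50% after sqrt(2^n) = 2^(n/2) hashes.
Step 2: For 650-bit output: 2^(650/2) = 2^325.
Step 3: Approximately 2^325 hash computations needed.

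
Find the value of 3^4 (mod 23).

Step 1: Compute 3^4 mod 23 step by step, reducing modulo 23 at each step.
  3^1 mod 23 = 3
  3^2 mod 23 = (3 * 3) mod 23 = 9
  3^3 mod 23 = (9 * 3) mod 23 = 4
  3^4 mod 23 = (4 * 3) mod 23 = 12
Step 2: Result = 12.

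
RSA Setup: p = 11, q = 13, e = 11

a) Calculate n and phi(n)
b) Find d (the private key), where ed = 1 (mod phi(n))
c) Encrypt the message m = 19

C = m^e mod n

Step 1: n = 11 * 13 = 143.
Step 2: phi(n) = (11-1)(13-1) = 10 * 12 = 120.
Step 3: Find d = 11^(-1) mod 120 = 11.
  Verify: 11 * 11 = 121 = 1 (mod 120).
Step 4: C = 19^11 mod 143 = 63.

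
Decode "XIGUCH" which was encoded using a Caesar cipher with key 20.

Step 1: Reverse the shift by subtracting 20 from each letter position.
  X (position 23) -> position (23-20) mod 26 = 3 -> D
  I (position 8) -> position (8-20) mod 26 = 14 -> O
  G (position 6) -> position (6-20) mod 26 = 12 -> M
  U (position 20) -> position (20-20) mod 26 = 0 -> A
  C (position 2) -> position (2-20) mod 26 = 8 -> I
  H (position 7) -> position (7-20) mod 26 = 13 -> N
Decrypted message: DOMAIN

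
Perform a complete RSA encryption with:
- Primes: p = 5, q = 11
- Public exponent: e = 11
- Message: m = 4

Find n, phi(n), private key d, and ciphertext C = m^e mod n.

Step 1: n = 5 * 11 = 55.
Step 2: phi(n) = (5-1)(11-1) = 4 * 10 = 40.
Step 3: Find d = 11^(-1) mod 40 = 11.
  Verify: 11 * 11 = 121 = 1 (mod 40).
Step 4: C = 4^11 mod 55 = 4.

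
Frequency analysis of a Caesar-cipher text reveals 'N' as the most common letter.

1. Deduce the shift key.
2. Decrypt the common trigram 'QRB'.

Step 1: In English, 'E' is the most frequent letter (12.7%).
Step 2: The most frequent ciphertext letter is 'N' (position 13).
Step 3: Shift = (13 - 4) mod 26 = 9.
Step 4: Decrypt 'QRB' by shifting back 9:
  Q -> H
  R -> I
  B -> S
Step 5: 'QRB' decrypts to 'HIS'.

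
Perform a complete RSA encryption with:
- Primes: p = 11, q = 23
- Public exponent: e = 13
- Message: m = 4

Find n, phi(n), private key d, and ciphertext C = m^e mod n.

Step 1: n = 11 * 23 = 253.
Step 2: phi(n) = (11-1)(23-1) = 10 * 22 = 220.
Step 3: Find d = 13^(-1) mod 220 = 17.
  Verify: 13 * 17 = 221 = 1 (mod 220).
Step 4: C = 4^13 mod 253 = 108.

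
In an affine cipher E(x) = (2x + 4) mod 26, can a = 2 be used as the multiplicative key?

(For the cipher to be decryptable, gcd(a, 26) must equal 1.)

Step 1: Compute gcd(2, 26).
Step 2: gcd(2, 26) = 2.
Since gcd = 2 != 1, 2 shares a common factor with 26, so it cannot be used.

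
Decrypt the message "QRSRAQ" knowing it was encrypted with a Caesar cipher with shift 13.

Step 1: Reverse the shift by subtracting 13 from each letter position.
  Q (position 16) -> position (16-13) mod 26 = 3 -> D
  R (position 17) -> position (17-13) mod 26 = 4 -> E
  S (position 18) -> position (18-13) mod 26 = 5 -> F
  R (position 17) -> position (17-13) mod 26 = 4 -> E
  A (position 0) -> position (0-13) mod 26 = 13 -> N
  Q (position 16) -> position (16-13) mod 26 = 3 -> D
Decrypted message: DEFEND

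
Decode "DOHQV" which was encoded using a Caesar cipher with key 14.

Step 1: Reverse the shift by subtracting 14 from each letter position.
  D (position 3) -> position (3-14) mod 26 = 15 -> P
  O (position 14) -> position (14-14) mod 26 = 0 -> A
  H (position 7) -> position (7-14) mod 26 = 19 -> T
  Q (position 16) -> position (16-14) mod 26 = 2 -> C
  V (position 21) -> position (21-14) mod 26 = 7 -> H
Decrypted message: PATCH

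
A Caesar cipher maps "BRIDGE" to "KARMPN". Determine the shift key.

Step 1: Compare first letters: B (position 1) -> K (position 10).
Step 2: Shift = (10 - 1) mod 26 = 9.
The shift value is 9.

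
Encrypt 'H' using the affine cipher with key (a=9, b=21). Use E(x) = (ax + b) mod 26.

Step 1: Convert 'H' to number: x = 7.
Step 2: E(7) = (9 * 7 + 21) mod 26 = 84 mod 26 = 6.
Step 3: Convert 6 back to letter: G.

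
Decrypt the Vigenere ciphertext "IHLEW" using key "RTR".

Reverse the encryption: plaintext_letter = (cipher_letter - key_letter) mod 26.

Step 1: Extend key: RTRRT
Step 2: Decrypt each letter (c - k) mod 26:
  I(8) - R(17) = (8-17) mod 26 = 17 = R
  H(7) - T(19) = (7-19) mod 26 = 14 = O
  L(11) - R(17) = (11-17) mod 26 = 20 = U
  E(4) - R(17) = (4-17) mod 26 = 13 = N
  W(22) - T(19) = (22-19) mod 26 = 3 = D
Plaintext: ROUND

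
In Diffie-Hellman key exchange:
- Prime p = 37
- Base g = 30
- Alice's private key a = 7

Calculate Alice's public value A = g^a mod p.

Step 1: A = g^a mod p = 30^7 mod 37.
  30^1 mod 37 = 30
  30^2 mod 37 = (30 * 30) mod 37 = 12
  30^3 mod 37 = (12 * 30) mod 37 = 27
  30^4 mod 37 = (27 * 30) mod 37 = 33
  30^5 mod 37 = (33 * 30) mod 37 = 28
  30^6 mod 37 = (28 * 30) mod 37 = 26
  30^7 mod 37 = (26 * 30) mod 37 = 3
Result: A = 3.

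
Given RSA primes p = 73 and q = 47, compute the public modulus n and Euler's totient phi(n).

Step 1: n = p * q = 73 * 47 = 3431.
Step 2: phi(n) = (p-1)(q-1) = 72 * 46 = 3312.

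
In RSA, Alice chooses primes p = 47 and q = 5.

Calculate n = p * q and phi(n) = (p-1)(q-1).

Step 1: n = p * q = 47 * 5 = 235.
Step 2: phi(n) = (p-1)(q-1) = 46 * 4 = 184.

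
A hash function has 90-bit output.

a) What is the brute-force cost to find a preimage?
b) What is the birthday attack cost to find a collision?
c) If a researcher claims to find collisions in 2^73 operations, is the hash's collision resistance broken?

Step 1: Preimage resistance requires brute-force of 2^90 operations.
Step 2: Collision resistance (birthday bound) = 2^(90/2) = 2^45.
Step 3: The claimed attack costs 2^73 operations.
Step 4: Since 2^73 >= 2^45, the claimed attack is no faster than the generic birthday attack, so this does not break collision resistance.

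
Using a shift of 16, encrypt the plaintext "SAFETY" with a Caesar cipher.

Step 1: For each letter, shift forward by 16 positions (mod 26).
  S (position 18) -> position (18+16) mod 26 = 8 -> I
  A (position 0) -> position (0+16) mod 26 = 16 -> Q
  F (position 5) -> position (5+16) mod 26 = 21 -> V
  E (position 4) -> position (4+16) mod 26 = 20 -> U
  T (position 19) -> position (19+16) mod 26 = 9 -> J
  Y (position 24) -> position (24+16) mod 26 = 14 -> O
Result: IQVUJO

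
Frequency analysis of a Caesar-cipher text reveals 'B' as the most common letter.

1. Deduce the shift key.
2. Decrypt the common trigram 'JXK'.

Step 1: In English, 'E' is the most frequent letter (12.7%).
Step 2: The most frequent ciphertext letter is 'B' (position 1).
Step 3: Shift = (1 - 4) mod 26 = 23.
Step 4: Decrypt 'JXK' by shifting back 23:
  J -> M
  X -> A
  K -> N
Step 5: 'JXK' decrypts to 'MAN'.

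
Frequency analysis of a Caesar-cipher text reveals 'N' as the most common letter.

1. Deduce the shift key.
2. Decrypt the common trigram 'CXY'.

Step 1: In English, 'E' is the most frequent letter (12.7%).
Step 2: The most frequent ciphertext letter is 'N' (position 13).
Step 3: Shift = (13 - 4) mod 26 = 9.
Step 4: Decrypt 'CXY' by shifting back 9:
  C -> T
  X -> O
  Y -> P
Step 5: 'CXY' decrypts to 'TOP'.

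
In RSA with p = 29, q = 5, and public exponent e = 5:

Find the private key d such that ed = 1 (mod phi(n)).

Step 1: n = 29 * 5 = 145.
Step 2: phi(n) = 28 * 4 = 112.
Step 3: Find d such that 5 * d = 1 (mod 112).
Step 4: d = 5^(-1) mod 112 = 45.
Verification: 5 * 45 = 225 = 2 * 112 + 1.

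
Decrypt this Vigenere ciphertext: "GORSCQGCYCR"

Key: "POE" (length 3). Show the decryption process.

Step 1: Key 'POE' has length 3. Extended key: POEPOEPOEPO
Step 2: Decrypt each position:
  G(6) - P(15) = 17 = R
  O(14) - O(14) = 0 = A
  R(17) - E(4) = 13 = N
  S(18) - P(15) = 3 = D
  C(2) - O(14) = 14 = O
  Q(16) - E(4) = 12 = M
  G(6) - P(15) = 17 = R
  C(2) - O(14) = 14 = O
  Y(24) - E(4) = 20 = U
  C(2) - P(15) = 13 = N
  R(17) - O(14) = 3 = D
Plaintext: RANDOMROUND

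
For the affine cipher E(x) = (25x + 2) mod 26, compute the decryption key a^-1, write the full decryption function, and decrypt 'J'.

Step 1: Find a^-1, the modular inverse of 25 mod 26.
Step 2: We need 25 * a^-1 = 1 (mod 26).
Step 3: 25 * 25 = 625 = 24 * 26 + 1, so a^-1 = 25.
Step 4: D(y) = 25(y - 2) mod 26.
Step 5: Apply to 'J' (y = 9): D(9) = 25 * (9 - 2) mod 26 = 25 * 7 mod 26 = 19 -> 'T'.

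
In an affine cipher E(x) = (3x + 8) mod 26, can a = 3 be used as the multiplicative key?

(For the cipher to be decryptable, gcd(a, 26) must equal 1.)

Step 1: Compute gcd(3, 26).
Step 2: gcd(3, 26) = 1.
Since gcd = 1, 3 is coprime with 26, so it is a valid key.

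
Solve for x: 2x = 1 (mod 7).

Step 1: We need x such that 2 * x = 1 (mod 7).
Step 2: Using the extended Euclidean algorithm or trial:
  2 * 4 = 8 = 1 * 7 + 1.
Step 3: Since 8 mod 7 = 1, the inverse is x = 4.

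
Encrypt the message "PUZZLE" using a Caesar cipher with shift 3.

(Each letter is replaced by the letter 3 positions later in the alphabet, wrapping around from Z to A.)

Step 1: For each letter, shift forward by 3 positions (mod 26).
  P (position 15) -> position (15+3) mod 26 = 18 -> S
  U (position 20) -> position (20+3) mod 26 = 23 -> X
  Z (position 25) -> position (25+3) mod 26 = 2 -> C
  Z (position 25) -> position (25+3) mod 26 = 2 -> C
  L (position 11) -> position (11+3) mod 26 = 14 -> O
  E (position 4) -> position (4+3) mod 26 = 7 -> H
Result: SXCCOH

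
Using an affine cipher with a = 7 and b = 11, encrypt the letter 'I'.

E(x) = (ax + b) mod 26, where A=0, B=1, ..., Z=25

Step 1: Convert 'I' to number: x = 8.
Step 2: E(8) = (7 * 8 + 11) mod 26 = 67 mod 26 = 15.
Step 3: Convert 15 back to letter: P.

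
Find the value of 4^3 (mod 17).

Step 1: Compute 4^3 mod 17 step by step, reducing modulo 17 at each step.
  4^1 mod 17 = 4
  4^2 mod 17 = (4 * 4) mod 17 = 16
  4^3 mod 17 = (16 * 4) mod 17 = 13
Step 2: Result = 13.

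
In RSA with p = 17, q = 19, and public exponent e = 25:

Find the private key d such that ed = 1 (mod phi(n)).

Step 1: n = 17 * 19 = 323.
Step 2: phi(n) = 16 * 18 = 288.
Step 3: Find d such that 25 * d = 1 (mod 288).
Step 4: d = 25^(-1) mod 288 = 265.
Verification: 25 * 265 = 6625 = 23 * 288 + 1.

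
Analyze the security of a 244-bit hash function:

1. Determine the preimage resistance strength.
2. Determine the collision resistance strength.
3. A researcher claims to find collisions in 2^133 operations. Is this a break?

Step 1: Preimage resistance requires brute-force of 2^244 operations.
Step 2: Collision resistance (birthday bound) = 2^(244/2) = 2^122.
Step 3: The claimed attack costs 2^133 operations.
Step 4: Since 2^133 >= 2^122, the claimed attack is no faster than the generic birthday attack, so this does not break collision resistance.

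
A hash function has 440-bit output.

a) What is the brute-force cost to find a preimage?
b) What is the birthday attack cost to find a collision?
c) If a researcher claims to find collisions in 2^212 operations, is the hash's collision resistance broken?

Step 1: Preimage resistance requires brute-force of 2^440 operations.
Step 2: Collision resistance (birthday bound) = 2^(440/2) = 2^220.
Step 3: The claimed attack costs 2^212 operations.
Step 4: Since 2^212 < 2^220, the claimed attack beats the generic birthday bound, so collision resistance is broken.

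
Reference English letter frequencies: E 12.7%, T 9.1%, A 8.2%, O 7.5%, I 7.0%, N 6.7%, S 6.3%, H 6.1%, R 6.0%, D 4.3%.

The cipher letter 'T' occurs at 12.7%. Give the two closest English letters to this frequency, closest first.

Step 1: Observed frequency of 'T' is 12.7%.
Step 2: Compute distances to each reference frequency and sort:
  E (12.7%): difference = 0.0% <-- BEST
  T (9.1%): difference = 3.6% <-- RUNNER-UP
  A (8.2%): difference = 4.5%
  O (7.5%): difference = 5.2%
  I (7.0%): difference = 5.7%
Step 3: Most likely is 'E' (12.7%, diff 0.0%); second most likely is 'T' (9.1%, diff 3.6%).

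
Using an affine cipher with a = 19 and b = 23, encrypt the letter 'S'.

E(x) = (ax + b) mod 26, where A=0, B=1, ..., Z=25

Step 1: Convert 'S' to number: x = 18.
Step 2: E(18) = (19 * 18 + 23) mod 26 = 365 mod 26 = 1.
Step 3: Convert 1 back to letter: B.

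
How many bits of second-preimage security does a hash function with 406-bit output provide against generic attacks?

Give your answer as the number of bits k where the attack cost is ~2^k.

Step 1: The hash has a 406-bit output.
Step 2: Second-preimage resistance means: given a specific input x, it should be infeasible to find a different y with h(y) = h(x).
With a 406-bit output, a generic search for a second preimage costs about 2^406 evaluations (each trial matches the fixed target with probability 2^-406).
Step 3: Security level = 406 bits.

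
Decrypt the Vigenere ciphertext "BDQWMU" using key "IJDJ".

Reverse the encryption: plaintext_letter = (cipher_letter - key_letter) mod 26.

Step 1: Extend key: IJDJIJ
Step 2: Decrypt each letter (c - k) mod 26:
  B(1) - I(8) = (1-8) mod 26 = 19 = T
  D(3) - J(9) = (3-9) mod 26 = 20 = U
  Q(16) - D(3) = (16-3) mod 26 = 13 = N
  W(22) - J(9) = (22-9) mod 26 = 13 = N
  M(12) - I(8) = (12-8) mod 26 = 4 = E
  U(20) - J(9) = (20-9) mod 26 = 11 = L
Plaintext: TUNNEL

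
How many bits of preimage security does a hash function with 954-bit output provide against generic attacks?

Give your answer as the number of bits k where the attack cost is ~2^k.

Step 1: The hash has a 954-bit output.
Step 2: Preimage resistance means: given a digest h(x), it should be infeasible to find any input that hashes to it.
With a 954-bit output there are 2^954 possible digests, so a generic brute-force preimage search costs about 2^954 evaluations.
Step 3: Security level = 954 bits.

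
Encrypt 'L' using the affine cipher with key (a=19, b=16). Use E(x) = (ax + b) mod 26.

Step 1: Convert 'L' to number: x = 11.
Step 2: E(11) = (19 * 11 + 16) mod 26 = 225 mod 26 = 17.
Step 3: Convert 17 back to letter: R.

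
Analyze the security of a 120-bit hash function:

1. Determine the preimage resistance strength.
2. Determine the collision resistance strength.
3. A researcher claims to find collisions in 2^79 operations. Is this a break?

Step 1: Preimage resistance requires brute-force of 2^120 operations.
Step 2: Collision resistance (birthday bound) = 2^(120/2) = 2^60.
Step 3: The claimed attack costs 2^79 operations.
Step 4: Since 2^79 >= 2^60, the claimed attack is no faster than the generic birthday attack, so this does not break collision resistance.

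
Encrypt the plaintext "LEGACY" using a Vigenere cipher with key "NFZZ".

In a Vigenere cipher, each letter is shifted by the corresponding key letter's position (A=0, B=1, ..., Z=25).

Step 1: Repeat key to match plaintext length:
  Plaintext: LEGACY
  Key:       NFZZNF
Step 2: Encrypt each letter:
  L(11) + N(13) = (11+13) mod 26 = 24 = Y
  E(4) + F(5) = (4+5) mod 26 = 9 = J
  G(6) + Z(25) = (6+25) mod 26 = 5 = F
  A(0) + Z(25) = (0+25) mod 26 = 25 = Z
  C(2) + N(13) = (2+13) mod 26 = 15 = P
  Y(24) + F(5) = (24+5) mod 26 = 3 = D
Ciphertext: YJFZPD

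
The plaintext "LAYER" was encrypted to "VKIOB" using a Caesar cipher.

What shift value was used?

Step 1: Compare first letters: L (position 11) -> V (position 21).
Step 2: Shift = (21 - 11) mod 26 = 10.
The shift value is 10.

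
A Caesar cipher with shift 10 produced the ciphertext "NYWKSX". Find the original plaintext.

Step 1: Reverse the shift by subtracting 10 from each letter position.
  N (position 13) -> position (13-10) mod 26 = 3 -> D
  Y (position 24) -> position (24-10) mod 26 = 14 -> O
  W (position 22) -> position (22-10) mod 26 = 12 -> M
  K (position 10) -> position (10-10) mod 26 = 0 -> A
  S (position 18) -> position (18-10) mod 26 = 8 -> I
  X (position 23) -> position (23-10) mod 26 = 13 -> N
Decrypted message: DOMAIN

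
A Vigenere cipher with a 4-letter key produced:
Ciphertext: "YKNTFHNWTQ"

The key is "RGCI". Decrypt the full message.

Step 1: Key 'RGCI' has length 4. Extended key: RGCIRGCIRG
Step 2: Decrypt each position:
  Y(24) - R(17) = 7 = H
  K(10) - G(6) = 4 = E
  N(13) - C(2) = 11 = L
  T(19) - I(8) = 11 = L
  F(5) - R(17) = 14 = O
  H(7) - G(6) = 1 = B
  N(13) - C(2) = 11 = L
  W(22) - I(8) = 14 = O
  T(19) - R(17) = 2 = C
  Q(16) - G(6) = 10 = K
Plaintext: HELLOBLOCK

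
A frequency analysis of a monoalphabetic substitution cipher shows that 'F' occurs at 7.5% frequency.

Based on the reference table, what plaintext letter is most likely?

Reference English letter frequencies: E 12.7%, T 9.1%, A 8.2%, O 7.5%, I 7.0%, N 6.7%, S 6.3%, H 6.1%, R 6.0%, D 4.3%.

Step 1: The observed frequency is 7.5%.
Step 2: Compare with English frequencies:
  E: 12.7% (difference: 5.2%)
  T: 9.1% (difference: 1.6%)
  A: 8.2% (difference: 0.7%)
  O: 7.5% (difference: 0.0%) <-- closest
  I: 7.0% (difference: 0.5%)
  N: 6.7% (difference: 0.8%)
  S: 6.3% (difference: 1.2%)
  H: 6.1% (difference: 1.4%)
  R: 6.0% (difference: 1.5%)
  D: 4.3% (difference: 3.2%)
Step 3: 'F' most likely represents 'O' (frequency 7.5%).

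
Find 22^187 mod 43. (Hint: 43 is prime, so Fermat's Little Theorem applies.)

Step 1: Since 43 is prime, by Fermat's Little Theorem: 22^42 = 1 (mod 43).
Step 2: Reduce exponent: 187 mod 42 = 19.
Step 3: So 22^187 = 22^19 (mod 43).
Step 4: 22^19 mod 43 = 39.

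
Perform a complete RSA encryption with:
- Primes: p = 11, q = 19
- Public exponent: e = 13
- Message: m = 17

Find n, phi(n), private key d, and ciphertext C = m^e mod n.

Step 1: n = 11 * 19 = 209.
Step 2: phi(n) = (11-1)(19-1) = 10 * 18 = 180.
Step 3: Find d = 13^(-1) mod 180 = 97.
  Verify: 13 * 97 = 1261 = 1 (mod 180).
Step 4: C = 17^13 mod 209 = 73.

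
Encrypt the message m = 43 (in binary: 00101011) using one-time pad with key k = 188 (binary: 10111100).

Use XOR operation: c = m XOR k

Step 1: Write out the XOR operation bit by bit:
  Message: 00101011
  Key:     10111100
  XOR:     10010111
Step 2: Convert to decimal: 10010111 = 151.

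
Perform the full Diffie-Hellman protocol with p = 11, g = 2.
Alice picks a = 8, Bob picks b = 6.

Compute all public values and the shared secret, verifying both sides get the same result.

Step 1: A = g^a mod p = 2^8 mod 11 = 3.
Step 2: B = g^b mod p = 2^6 mod 11 = 9.
Step 3: Alice computes s = B^a mod p = 9^8 mod 11 = 3.
Step 4: Bob computes s = A^b mod p = 3^6 mod 11 = 3.
Both sides agree: shared secret = 3.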